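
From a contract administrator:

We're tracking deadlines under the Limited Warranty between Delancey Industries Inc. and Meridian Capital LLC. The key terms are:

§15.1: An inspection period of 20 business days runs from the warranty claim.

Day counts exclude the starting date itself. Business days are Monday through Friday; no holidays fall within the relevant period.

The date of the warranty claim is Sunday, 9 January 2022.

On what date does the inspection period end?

4 February 2022

From Sunday, 9 January 2022, 20 business days (Jan 10, Jan 11, Jan 12, Jan 13, …, Feb 2, Feb 3, Feb 4, skipping weekends) brings us to Friday, 4 February 2022, which is the last day of the inspection period.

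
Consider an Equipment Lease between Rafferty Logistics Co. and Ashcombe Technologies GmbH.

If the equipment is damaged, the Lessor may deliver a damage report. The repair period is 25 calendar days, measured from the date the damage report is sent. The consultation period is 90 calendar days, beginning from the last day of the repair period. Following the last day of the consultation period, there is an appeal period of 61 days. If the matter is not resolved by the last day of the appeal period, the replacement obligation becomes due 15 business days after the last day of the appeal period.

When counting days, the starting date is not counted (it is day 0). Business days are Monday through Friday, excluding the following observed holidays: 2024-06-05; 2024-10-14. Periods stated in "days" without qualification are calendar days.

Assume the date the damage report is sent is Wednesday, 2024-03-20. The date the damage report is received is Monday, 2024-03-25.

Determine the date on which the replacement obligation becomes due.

2024-10-03

The last day of the repair period: 25 calendar days after 2024-03-20 is 2024-04-14.
Adding 90 calendar days to 2024-04-14 gives 2024-07-13, which is the last day of the consultation period.
The last day of the appeal period: 61 calendar days after 2024-07-13 is 2024-09-12.
The date on which the replacement obligation becomes due: counting 15 business days from Thursday, 2024-09-12 (Sep 13, Sep 16, Sep 17, Sep 18, …, Oct 1, Oct 2, Oct 3, skipping weekends) reaches Thursday, 2024-10-03.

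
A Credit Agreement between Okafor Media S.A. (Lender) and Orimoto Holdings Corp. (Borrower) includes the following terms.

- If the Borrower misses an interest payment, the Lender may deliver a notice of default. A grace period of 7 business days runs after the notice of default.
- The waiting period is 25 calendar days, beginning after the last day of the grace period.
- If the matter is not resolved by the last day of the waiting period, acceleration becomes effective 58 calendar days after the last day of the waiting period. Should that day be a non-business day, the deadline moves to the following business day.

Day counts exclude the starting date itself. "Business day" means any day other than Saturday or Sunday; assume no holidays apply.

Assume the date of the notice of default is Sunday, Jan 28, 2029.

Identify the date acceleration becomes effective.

The last day of the grace period: counting 7 business days from Sunday, Jan 28, 2029 (Jan 29, Jan 30, Jan 31, Feb 1, Feb 2, Feb 5, Feb 6, skipping weekends) reaches Tuesday, Feb 6, 2029.
The last day of the waiting period: 25 calendar days after Feb 6, 2029 is Mar 3, 2029.
The date acceleration becomes effective: 58 calendar days after Mar 3, 2029 is Apr 30, 2029. Apr 30, 2029 is a Monday, so no roll-forward applies.

Apr 30, 2029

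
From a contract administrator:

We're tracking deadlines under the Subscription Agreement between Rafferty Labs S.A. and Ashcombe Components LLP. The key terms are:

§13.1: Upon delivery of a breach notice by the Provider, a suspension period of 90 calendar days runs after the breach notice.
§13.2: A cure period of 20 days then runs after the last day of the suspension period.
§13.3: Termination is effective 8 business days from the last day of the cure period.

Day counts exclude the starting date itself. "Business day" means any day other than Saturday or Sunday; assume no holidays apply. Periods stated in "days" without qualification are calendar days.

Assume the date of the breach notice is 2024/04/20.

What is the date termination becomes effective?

2024/08/20

Adding 90 calendar days to 2024/04/20 gives 2024/07/19, which is the last day of the suspension period.
The last day of the cure period: 20 calendar days after 2024/07/19 is 2024/08/08.
The date termination becomes effective: counting 8 business days from Thursday, 2024/08/08 (Aug 9, Aug 12, Aug 13, Aug 14, Aug 15, Aug 16, Aug 19, Aug 20, skipping weekends) reaches Tuesday, 2024/08/20.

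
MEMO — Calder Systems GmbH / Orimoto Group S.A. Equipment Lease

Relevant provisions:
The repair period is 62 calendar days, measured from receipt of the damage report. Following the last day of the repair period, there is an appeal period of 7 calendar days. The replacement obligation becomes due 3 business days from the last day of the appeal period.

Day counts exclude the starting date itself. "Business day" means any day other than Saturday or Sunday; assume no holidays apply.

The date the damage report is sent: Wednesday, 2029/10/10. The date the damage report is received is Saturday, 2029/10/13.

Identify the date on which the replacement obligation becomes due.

The last day of the repair period: 2029/10/13 + 62 days = 2029/12/14.
Adding 7 calendar days to 2029/12/14 gives 2029/12/21, which is the last day of the appeal period.
From Friday, 2029/12/21, 3 business days (Dec 24, Dec 25, Dec 26, skipping weekends) brings us to Wednesday, 2029/12/26, which is the date on which the replacement obligation becomes due.

2029/12/26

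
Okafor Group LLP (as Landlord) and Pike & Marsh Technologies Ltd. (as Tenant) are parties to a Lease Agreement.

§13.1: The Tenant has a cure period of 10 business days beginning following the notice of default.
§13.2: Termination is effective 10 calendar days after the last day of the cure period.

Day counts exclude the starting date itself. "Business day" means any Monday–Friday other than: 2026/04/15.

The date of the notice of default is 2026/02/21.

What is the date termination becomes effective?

From Saturday, 2026/02/21, 10 business days (Feb 23, Feb 24, Feb 25, Feb 26, Feb 27, Mar 2, Mar 3, Mar 4, Mar 5, Mar 6, skipping weekends) brings us to Friday, 2026/03/06, which is the last day of the cure period.
Adding 10 calendar days to 2026/03/06 gives 2026/03/16, which is the date termination becomes effective.

2026/03/16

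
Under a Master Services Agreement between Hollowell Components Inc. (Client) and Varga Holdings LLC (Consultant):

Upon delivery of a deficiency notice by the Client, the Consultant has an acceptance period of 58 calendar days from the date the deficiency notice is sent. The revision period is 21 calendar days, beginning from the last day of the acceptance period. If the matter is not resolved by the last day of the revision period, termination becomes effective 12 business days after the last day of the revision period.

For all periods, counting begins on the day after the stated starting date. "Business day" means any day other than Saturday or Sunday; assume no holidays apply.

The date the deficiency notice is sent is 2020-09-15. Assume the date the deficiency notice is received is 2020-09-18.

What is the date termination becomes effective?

2020-12-21

Adding 58 calendar days to 2020-09-15 gives 2020-11-12, which is the last day of the acceptance period.
Adding 21 calendar days to 2020-11-12 gives 2020-12-03, which is the last day of the revision period.
The date termination becomes effective: 12 business days after Thursday, 2020-12-03, skipping weekends — Dec 4, Dec 7, Dec 8, Dec 9, …, Dec 17, Dec 18, Dec 21 — lands on Monday, 2020-12-21.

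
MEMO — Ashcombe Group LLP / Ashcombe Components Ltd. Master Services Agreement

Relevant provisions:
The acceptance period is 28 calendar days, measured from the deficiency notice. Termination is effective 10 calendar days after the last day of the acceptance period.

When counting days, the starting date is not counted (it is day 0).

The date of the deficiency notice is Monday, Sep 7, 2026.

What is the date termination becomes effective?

The last day of the acceptance period: Sep 7, 2026 + 28 days = Oct 5, 2026.
The date termination becomes effective: 10 calendar days after Oct 5, 2026 is Oct 15, 2026.

Oct 15, 2026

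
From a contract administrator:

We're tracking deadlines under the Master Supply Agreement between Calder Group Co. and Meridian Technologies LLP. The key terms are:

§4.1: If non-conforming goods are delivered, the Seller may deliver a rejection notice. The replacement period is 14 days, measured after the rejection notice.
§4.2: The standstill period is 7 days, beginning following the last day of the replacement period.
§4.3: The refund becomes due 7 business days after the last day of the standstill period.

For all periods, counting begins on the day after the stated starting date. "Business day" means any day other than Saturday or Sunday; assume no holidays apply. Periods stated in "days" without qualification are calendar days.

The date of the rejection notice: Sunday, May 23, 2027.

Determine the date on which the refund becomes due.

The last day of the replacement period: 14 calendar days after May 23, 2027 is Jun 6, 2027.
The last day of the standstill period: Jun 6, 2027 + 7 days = Jun 13, 2027.
From Sunday, Jun 13, 2027, 7 business days (Jun 14, Jun 15, Jun 16, Jun 17, Jun 18, Jun 21, Jun 22, skipping weekends) brings us to Tuesday, Jun 22, 2027, which is the date on which the refund becomes due.

Jun 22, 2027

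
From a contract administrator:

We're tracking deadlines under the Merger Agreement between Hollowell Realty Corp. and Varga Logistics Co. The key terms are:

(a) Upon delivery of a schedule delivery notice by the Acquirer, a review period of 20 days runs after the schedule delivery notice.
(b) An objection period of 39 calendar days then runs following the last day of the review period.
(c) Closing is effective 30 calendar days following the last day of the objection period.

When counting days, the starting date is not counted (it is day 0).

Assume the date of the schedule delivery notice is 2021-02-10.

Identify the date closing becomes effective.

2021-05-10

The last day of the review period: 2021-02-10 + 20 days = 2021-03-02.
The last day of the objection period: 39 calendar days after 2021-03-02 is 2021-04-10.
Adding 30 calendar days to 2021-04-10 gives 2021-05-10, which is the date closing becomes effective.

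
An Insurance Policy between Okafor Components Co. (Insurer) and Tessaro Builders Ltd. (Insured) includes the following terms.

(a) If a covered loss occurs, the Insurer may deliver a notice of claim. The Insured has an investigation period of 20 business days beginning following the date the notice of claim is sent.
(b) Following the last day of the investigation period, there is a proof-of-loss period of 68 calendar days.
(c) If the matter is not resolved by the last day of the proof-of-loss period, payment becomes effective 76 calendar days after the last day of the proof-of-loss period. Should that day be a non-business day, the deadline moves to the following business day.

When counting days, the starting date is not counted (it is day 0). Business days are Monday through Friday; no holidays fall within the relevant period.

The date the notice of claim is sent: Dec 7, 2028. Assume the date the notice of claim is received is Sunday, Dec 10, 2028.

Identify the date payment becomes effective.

May 28, 2029

From Thursday, Dec 7, 2028, 20 business days (Dec 8, Dec 11, Dec 12, Dec 13, …, Jan 2, Jan 3, Jan 4, skipping weekends) brings us to Thursday, Jan 4, 2029, which is the last day of the investigation period.
The last day of the proof-of-loss period: Jan 4, 2029 + 68 days = Mar 13, 2029.
The date payment becomes effective: Mar 13, 2029 + 76 days = May 28, 2029. May 28, 2029 is a Monday, so no roll-forward applies.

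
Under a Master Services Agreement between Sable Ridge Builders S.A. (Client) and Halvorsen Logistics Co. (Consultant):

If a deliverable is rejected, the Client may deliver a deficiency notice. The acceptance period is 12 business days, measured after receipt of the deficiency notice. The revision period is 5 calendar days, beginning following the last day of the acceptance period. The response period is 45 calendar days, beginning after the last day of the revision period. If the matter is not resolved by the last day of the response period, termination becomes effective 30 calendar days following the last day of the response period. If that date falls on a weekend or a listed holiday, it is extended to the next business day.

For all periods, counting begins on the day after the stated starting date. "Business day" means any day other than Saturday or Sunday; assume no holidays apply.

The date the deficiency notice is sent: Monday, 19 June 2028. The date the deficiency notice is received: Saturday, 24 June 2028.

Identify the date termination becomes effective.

The last day of the acceptance period: 12 business days after Saturday, 24 June 2028, skipping weekends — Jun 26, Jun 27, Jun 28, Jun 29, …, Jul 7, Jul 10, Jul 11 — lands on Tuesday, 11 July 2028.
The last day of the revision period: 5 calendar days after 11 July 2028 is 16 July 2028.
The last day of the response period: 45 calendar days after 16 July 2028 is 30 August 2028.
The date termination becomes effective: 30 August 2028 + 30 days = 29 September 2028. 29 September 2028 is a Friday, so no roll-forward applies.

29 September 2028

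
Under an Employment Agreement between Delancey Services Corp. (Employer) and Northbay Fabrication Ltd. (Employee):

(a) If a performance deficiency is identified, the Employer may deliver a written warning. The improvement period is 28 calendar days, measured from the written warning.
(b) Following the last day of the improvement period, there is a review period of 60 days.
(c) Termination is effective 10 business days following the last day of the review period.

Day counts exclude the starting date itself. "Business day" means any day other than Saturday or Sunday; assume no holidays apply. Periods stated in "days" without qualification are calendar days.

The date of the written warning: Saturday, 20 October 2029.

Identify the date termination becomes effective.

The last day of the improvement period: 28 calendar days after 20 October 2029 is 17 November 2029.
The last day of the review period: 17 November 2029 + 60 days = 16 January 2030.
The date termination becomes effective: 10 business days after Wednesday, 16 January 2030, skipping weekends — Jan 17, Jan 18, Jan 21, Jan 22, Jan 23, Jan 24, Jan 25, Jan 28, Jan 29, Jan 30 — lands on Wednesday, 30 January 2030.

30 January 2030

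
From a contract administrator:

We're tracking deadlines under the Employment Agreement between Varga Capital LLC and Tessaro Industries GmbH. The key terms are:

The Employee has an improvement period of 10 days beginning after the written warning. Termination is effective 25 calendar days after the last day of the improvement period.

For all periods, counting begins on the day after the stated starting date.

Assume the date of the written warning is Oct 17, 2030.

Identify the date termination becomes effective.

Nov 21, 2030

The last day of the improvement period: Oct 17, 2030 + 10 days = Oct 27, 2030.
Adding 25 calendar days to Oct 27, 2030 gives Nov 21, 2030, which is the date termination becomes effective.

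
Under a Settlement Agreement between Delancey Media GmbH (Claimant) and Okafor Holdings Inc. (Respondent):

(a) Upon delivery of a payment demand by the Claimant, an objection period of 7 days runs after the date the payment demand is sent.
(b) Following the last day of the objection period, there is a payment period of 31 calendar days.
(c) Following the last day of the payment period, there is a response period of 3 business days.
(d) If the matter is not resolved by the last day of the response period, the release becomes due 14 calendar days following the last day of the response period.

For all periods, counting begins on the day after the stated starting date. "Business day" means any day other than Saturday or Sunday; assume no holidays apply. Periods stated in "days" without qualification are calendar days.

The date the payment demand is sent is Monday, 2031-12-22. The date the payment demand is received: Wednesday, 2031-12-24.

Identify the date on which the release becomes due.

2032-02-17

The last day of the objection period: 7 calendar days after 2031-12-22 is 2031-12-29.
The last day of the payment period: 31 calendar days after 2031-12-29 is 2032-01-29.
From Thursday, 2032-01-29, 3 business days (Jan 30, Feb 2, Feb 3, skipping weekends) brings us to Tuesday, 2032-02-03, which is the last day of the response period.
Adding 14 calendar days to 2032-02-03 gives 2032-02-17, which is the date on which the release becomes due.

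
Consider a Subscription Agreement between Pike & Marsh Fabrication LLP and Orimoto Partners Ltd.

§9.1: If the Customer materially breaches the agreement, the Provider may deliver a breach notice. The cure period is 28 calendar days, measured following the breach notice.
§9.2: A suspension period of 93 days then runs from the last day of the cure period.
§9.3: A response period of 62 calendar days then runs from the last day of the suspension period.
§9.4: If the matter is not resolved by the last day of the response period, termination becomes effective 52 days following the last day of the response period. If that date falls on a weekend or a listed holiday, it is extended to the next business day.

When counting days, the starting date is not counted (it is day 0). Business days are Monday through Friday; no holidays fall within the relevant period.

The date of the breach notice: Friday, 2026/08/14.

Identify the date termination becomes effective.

The last day of the cure period: 2026/08/14 + 28 days = 2026/09/11.
The last day of the suspension period: 93 calendar days after 2026/09/11 is 2026/12/13.
The last day of the response period: 2026/12/13 + 62 days = 2027/02/13.
The date termination becomes effective: 2027/02/13 + 52 days = 2027/04/06. 2027/04/06 is a Tuesday, so no roll-forward applies.

2027/04/06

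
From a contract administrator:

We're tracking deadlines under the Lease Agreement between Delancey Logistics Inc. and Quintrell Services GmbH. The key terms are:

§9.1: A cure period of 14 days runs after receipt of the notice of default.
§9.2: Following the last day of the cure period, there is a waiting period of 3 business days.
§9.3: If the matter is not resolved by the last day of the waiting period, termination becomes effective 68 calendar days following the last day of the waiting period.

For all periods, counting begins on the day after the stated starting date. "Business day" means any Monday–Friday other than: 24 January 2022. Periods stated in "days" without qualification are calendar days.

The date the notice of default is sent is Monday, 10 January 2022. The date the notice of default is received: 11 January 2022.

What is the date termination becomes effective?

The last day of the cure period: 14 calendar days after 11 January 2022 is 25 January 2022.
From Tuesday, 25 January 2022, 3 business days (Jan 26, Jan 27, Jan 28, skipping weekends) brings us to Friday, 28 January 2022, which is the last day of the waiting period.
The date termination becomes effective: 68 calendar days after 28 January 2022 is 6 April 2022.

6 April 2022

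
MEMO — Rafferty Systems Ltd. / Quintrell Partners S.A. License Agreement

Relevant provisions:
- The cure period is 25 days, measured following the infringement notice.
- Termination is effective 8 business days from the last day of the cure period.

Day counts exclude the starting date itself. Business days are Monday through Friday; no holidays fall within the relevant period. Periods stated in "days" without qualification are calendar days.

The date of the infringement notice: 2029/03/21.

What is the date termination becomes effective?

Adding 25 calendar days to 2029/03/21 gives 2029/04/15, which is the last day of the cure period.
The date termination becomes effective: counting 8 business days from Sunday, 2029/04/15 (Apr 16, Apr 17, Apr 18, Apr 19, Apr 20, Apr 23, Apr 24, Apr 25, skipping weekends) reaches Wednesday, 2029/04/25.

2029/04/25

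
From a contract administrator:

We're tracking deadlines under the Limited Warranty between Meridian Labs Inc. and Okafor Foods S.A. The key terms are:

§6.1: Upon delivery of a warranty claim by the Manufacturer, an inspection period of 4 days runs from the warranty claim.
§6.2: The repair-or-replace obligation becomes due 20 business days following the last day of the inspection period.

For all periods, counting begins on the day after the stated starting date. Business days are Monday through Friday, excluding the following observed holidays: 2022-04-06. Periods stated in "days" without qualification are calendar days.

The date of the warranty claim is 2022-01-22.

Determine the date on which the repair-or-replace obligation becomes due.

The last day of the inspection period: 2022-01-22 + 4 days = 2022-01-26.
The date on which the repair-or-replace obligation becomes due: counting 20 business days from Wednesday, 2022-01-26 (Jan 27, Jan 28, Jan 31, Feb 1, …, Feb 21, Feb 22, Feb 23, skipping weekends) reaches Wednesday, 2022-02-23.

2022-02-23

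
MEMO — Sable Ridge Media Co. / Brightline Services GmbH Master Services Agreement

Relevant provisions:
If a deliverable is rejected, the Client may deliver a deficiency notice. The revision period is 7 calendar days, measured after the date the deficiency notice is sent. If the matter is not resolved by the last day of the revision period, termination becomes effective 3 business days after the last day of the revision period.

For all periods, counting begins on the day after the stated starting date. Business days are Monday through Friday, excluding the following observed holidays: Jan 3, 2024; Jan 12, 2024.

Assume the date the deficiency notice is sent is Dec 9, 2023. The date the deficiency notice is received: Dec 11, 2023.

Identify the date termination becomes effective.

The last day of the revision period: Dec 9, 2023 + 7 days = Dec 16, 2023.
The date termination becomes effective: 3 business days after Saturday, Dec 16, 2023, skipping weekends — Dec 18, Dec 19, Dec 20 — lands on Wednesday, Dec 20, 2023.

Dec 20, 2023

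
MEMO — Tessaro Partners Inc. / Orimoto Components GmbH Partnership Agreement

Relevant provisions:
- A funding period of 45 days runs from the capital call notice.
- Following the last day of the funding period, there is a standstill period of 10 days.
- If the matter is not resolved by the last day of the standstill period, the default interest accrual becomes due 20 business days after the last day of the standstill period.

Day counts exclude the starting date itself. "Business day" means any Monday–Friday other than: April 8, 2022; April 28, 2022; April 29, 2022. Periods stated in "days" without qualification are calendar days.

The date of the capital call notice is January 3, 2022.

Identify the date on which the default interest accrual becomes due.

March 25, 2022

Adding 45 calendar days to January 3, 2022 gives February 17, 2022, which is the last day of the funding period.
The last day of the standstill period: February 17, 2022 + 10 days = February 27, 2022.
The date on which the default interest accrual becomes due: counting 20 business days from Sunday, February 27, 2022 (Feb 28, Mar 1, Mar 2, Mar 3, …, Mar 23, Mar 24, Mar 25, skipping weekends) reaches Friday, March 25, 2022.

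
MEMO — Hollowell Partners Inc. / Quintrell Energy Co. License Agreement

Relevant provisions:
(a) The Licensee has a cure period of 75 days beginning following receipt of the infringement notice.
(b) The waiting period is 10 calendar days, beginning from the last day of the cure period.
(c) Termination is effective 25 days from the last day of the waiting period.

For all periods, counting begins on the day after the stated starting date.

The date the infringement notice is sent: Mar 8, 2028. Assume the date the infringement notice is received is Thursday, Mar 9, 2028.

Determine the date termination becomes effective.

The last day of the cure period: 75 calendar days after Mar 9, 2028 is May 23, 2028.
The last day of the waiting period: May 23, 2028 + 10 days = Jun 2, 2028.
The date termination becomes effective: 25 calendar days after Jun 2, 2028 is Jun 27, 2028.

Jun 27, 2028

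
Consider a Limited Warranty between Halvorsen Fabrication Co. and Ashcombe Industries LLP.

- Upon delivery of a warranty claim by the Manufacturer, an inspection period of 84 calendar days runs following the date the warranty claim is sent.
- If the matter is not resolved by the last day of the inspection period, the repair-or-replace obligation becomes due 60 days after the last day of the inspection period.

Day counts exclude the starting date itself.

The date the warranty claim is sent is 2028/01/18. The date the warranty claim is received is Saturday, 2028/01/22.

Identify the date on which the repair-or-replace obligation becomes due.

The last day of the inspection period: 84 calendar days after 2028/01/18 is 2028/04/11.
Adding 60 calendar days to 2028/04/11 gives 2028/06/10, which is the date on which the repair-or-replace obligation becomes due.

2028/06/10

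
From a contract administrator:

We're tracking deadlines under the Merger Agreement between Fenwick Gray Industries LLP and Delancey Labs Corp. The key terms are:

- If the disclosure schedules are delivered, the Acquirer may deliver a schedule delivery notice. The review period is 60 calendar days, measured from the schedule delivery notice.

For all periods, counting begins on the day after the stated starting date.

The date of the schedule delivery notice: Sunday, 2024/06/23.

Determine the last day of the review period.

The last day of the review period: 60 calendar days after 2024/06/23 is 2024/08/22.

2024/08/22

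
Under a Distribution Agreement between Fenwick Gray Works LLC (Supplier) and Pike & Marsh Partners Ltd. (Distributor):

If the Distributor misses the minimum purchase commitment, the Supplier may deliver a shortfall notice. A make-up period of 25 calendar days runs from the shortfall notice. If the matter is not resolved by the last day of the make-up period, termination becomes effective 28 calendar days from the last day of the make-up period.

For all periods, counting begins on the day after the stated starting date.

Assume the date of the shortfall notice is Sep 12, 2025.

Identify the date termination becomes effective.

Nov 4, 2025

The last day of the make-up period: 25 calendar days after Sep 12, 2025 is Oct 7, 2025.
The date termination becomes effective: 28 calendar days after Oct 7, 2025 is Nov 4, 2025.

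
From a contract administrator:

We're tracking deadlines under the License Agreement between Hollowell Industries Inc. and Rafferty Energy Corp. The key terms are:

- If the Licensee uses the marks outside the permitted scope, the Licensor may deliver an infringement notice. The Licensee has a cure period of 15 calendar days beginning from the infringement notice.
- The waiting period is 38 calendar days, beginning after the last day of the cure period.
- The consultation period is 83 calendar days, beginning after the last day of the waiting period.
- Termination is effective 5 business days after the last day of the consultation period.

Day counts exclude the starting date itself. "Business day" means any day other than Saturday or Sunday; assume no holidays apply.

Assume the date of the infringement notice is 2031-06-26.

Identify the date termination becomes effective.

2031-11-14

Adding 15 calendar days to 2031-06-26 gives 2031-07-11, which is the last day of the cure period.
The last day of the waiting period: 2031-07-11 + 38 days = 2031-08-18.
The last day of the consultation period: 83 calendar days after 2031-08-18 is 2031-11-09.
The date termination becomes effective: 5 business days after Sunday, 2031-11-09, skipping weekends — Nov 10, Nov 11, Nov 12, Nov 13, Nov 14 — lands on Friday, 2031-11-14.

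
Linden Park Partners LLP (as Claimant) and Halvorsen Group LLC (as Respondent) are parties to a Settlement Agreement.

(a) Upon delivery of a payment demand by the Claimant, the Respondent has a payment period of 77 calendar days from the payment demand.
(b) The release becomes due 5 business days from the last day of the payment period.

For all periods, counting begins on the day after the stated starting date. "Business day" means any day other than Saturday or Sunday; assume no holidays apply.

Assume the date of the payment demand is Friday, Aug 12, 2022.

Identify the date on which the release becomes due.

Nov 4, 2022

The last day of the payment period: 77 calendar days after Aug 12, 2022 is Oct 28, 2022.
From Friday, Oct 28, 2022, 5 business days (Oct 31, Nov 1, Nov 2, Nov 3, Nov 4, skipping weekends) brings us to Friday, Nov 4, 2022, which is the date on which the release becomes due.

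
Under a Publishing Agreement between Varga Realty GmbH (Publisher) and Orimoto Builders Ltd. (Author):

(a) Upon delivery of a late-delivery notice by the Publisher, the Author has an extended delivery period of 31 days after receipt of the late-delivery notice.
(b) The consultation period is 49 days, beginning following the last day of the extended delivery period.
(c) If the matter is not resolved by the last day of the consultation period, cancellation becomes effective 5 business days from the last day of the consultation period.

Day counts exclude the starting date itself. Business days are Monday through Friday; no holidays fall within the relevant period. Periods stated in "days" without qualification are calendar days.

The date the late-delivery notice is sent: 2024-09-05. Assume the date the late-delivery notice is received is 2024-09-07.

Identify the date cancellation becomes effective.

2024-12-03

Adding 31 calendar days to 2024-09-07 gives 2024-10-08, which is the last day of the extended delivery period.
The last day of the consultation period: 2024-10-08 + 49 days = 2024-11-26.
The date cancellation becomes effective: counting 5 business days from Tuesday, 2024-11-26 (Nov 27, Nov 28, Nov 29, Dec 2, Dec 3, skipping weekends) reaches Tuesday, 2024-12-03.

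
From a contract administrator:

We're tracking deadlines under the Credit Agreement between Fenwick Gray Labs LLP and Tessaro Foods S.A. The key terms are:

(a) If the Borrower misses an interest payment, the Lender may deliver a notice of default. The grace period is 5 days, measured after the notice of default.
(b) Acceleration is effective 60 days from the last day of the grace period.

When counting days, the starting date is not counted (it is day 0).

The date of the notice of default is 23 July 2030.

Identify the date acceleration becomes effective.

The last day of the grace period: 5 calendar days after 23 July 2030 is 28 July 2030.
The date acceleration becomes effective: 60 calendar days after 28 July 2030 is 26 September 2030.

26 September 2030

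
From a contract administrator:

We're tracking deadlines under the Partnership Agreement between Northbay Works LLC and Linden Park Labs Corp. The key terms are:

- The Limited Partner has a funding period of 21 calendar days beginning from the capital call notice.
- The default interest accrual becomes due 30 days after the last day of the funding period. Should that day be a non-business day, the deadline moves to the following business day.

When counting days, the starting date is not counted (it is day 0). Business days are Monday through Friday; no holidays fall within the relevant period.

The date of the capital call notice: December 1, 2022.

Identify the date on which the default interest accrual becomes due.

January 23, 2023

The last day of the funding period: December 1, 2022 + 21 days = December 22, 2022.
The date on which the default interest accrual becomes due: December 22, 2022 + 30 days = January 21, 2023. That falls on a Saturday, so it rolls to the next business day, Monday, January 23, 2023.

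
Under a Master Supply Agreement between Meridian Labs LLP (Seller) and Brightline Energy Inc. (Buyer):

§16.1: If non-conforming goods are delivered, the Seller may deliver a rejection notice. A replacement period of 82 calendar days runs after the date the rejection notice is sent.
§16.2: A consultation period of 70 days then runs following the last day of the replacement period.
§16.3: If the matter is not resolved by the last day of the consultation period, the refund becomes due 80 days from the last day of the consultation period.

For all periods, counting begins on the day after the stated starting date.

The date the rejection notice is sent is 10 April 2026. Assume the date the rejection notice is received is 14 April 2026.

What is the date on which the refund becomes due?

28 November 2026

Adding 82 calendar days to 10 April 2026 gives 1 July 2026, which is the last day of the replacement period.
Adding 70 calendar days to 1 July 2026 gives 9 September 2026, which is the last day of the consultation period.
The date on which the refund becomes due: 9 September 2026 + 80 days = 28 November 2026.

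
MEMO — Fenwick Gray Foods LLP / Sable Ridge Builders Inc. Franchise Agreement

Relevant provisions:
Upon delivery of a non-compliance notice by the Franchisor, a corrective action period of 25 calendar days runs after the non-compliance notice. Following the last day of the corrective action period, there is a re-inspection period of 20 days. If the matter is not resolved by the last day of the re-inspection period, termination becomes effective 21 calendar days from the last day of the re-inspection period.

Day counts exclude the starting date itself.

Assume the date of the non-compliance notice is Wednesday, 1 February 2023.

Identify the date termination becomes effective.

8 April 2023

The last day of the corrective action period: 25 calendar days after 1 February 2023 is 26 February 2023.
The last day of the re-inspection period: 20 calendar days after 26 February 2023 is 18 March 2023.
The date termination becomes effective: 21 calendar days after 18 March 2023 is 8 April 2023.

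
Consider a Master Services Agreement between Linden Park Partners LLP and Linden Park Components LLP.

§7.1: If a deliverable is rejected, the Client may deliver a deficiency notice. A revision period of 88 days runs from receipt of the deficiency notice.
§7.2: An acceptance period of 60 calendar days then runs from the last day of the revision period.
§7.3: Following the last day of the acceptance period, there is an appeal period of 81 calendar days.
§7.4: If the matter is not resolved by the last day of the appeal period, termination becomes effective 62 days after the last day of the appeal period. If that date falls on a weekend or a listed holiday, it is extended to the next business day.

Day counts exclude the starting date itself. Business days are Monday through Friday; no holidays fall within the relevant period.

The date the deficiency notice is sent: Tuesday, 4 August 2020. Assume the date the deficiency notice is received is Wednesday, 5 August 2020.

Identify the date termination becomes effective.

Adding 88 calendar days to 5 August 2020 gives 1 November 2020, which is the last day of the revision period.
The last day of the acceptance period: 1 November 2020 + 60 days = 31 December 2020.
The last day of the appeal period: 31 December 2020 + 81 days = 22 March 2021.
The date termination becomes effective: 62 calendar days after 22 March 2021 is 23 May 2021. That falls on a Sunday, so it rolls to the next business day, Monday, 24 May 2021.

24 May 2021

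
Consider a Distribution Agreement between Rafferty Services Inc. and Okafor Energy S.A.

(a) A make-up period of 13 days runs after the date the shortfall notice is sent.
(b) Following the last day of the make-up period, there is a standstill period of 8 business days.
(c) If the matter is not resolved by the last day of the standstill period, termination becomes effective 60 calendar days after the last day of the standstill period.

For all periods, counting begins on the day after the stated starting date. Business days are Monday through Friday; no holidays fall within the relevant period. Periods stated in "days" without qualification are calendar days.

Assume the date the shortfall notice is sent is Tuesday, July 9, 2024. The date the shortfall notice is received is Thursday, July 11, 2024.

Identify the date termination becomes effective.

September 30, 2024

The last day of the make-up period: 13 calendar days after July 9, 2024 is July 22, 2024.
The last day of the standstill period: counting 8 business days from Monday, July 22, 2024 (Jul 23, Jul 24, Jul 25, Jul 26, Jul 29, Jul 30, Jul 31, Aug 1, skipping weekends) reaches Thursday, August 1, 2024.
The date termination becomes effective: August 1, 2024 + 60 days = September 30, 2024.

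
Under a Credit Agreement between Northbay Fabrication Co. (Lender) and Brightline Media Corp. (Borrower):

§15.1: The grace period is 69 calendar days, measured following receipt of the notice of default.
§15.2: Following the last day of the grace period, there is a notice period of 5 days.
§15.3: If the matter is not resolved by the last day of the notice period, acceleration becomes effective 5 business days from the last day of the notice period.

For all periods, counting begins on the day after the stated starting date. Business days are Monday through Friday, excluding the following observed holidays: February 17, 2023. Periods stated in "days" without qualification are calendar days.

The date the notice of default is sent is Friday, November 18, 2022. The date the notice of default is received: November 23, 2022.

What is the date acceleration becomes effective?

The last day of the grace period: November 23, 2022 + 69 days = January 31, 2023.
The last day of the notice period: 5 calendar days after January 31, 2023 is February 5, 2023.
The date acceleration becomes effective: counting 5 business days from Sunday, February 5, 2023 (Feb 6, Feb 7, Feb 8, Feb 9, Feb 10, skipping weekends) reaches Friday, February 10, 2023.

February 10, 2023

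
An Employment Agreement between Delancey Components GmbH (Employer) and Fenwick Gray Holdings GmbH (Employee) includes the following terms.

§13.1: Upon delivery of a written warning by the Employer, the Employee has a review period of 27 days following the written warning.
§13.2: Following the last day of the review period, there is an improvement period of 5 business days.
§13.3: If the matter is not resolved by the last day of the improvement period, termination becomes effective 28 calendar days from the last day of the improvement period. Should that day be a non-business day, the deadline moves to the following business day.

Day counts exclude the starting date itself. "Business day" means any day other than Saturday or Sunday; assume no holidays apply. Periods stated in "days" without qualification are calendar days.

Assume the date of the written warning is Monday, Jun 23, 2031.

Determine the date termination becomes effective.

Aug 22, 2031

Adding 27 calendar days to Jun 23, 2031 gives Jul 20, 2031, which is the last day of the review period.
From Sunday, Jul 20, 2031, 5 business days (Jul 21, Jul 22, Jul 23, Jul 24, Jul 25, skipping weekends) brings us to Friday, Jul 25, 2031, which is the last day of the improvement period.
Adding 28 calendar days to Jul 25, 2031 gives Aug 22, 2031, which is the date termination becomes effective. Aug 22, 2031 is a Friday, so no roll-forward applies.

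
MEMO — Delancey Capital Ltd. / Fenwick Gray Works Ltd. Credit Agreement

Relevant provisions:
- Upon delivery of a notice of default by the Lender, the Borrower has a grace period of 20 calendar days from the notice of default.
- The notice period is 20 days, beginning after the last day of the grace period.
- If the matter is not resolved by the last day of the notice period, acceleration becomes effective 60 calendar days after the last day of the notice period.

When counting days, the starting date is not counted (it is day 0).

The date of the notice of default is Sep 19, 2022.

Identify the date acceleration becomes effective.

Dec 28, 2022

The last day of the grace period: Sep 19, 2022 + 20 days = Oct 9, 2022.
The last day of the notice period: 20 calendar days after Oct 9, 2022 is Oct 29, 2022.
The date acceleration becomes effective: 60 calendar days after Oct 29, 2022 is Dec 28, 2022.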